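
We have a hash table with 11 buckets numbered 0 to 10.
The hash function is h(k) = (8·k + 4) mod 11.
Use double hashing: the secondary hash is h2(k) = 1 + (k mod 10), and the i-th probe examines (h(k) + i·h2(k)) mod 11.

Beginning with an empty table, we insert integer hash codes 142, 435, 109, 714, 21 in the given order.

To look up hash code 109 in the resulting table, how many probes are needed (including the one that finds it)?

2

Insert 142: h=7, slot 7 empty -> index 7.
Insert 435: h=8, slot 8 empty -> index 8.
Insert 109: h=7, h2=10, slot 7 occupied -> index 6.
Insert 714: h=7, h2=5, slot 7 occupied -> index 1.
Insert 21: h=7, h2=2, slot 7 occupied -> index 9.
Table: [-, 714, -, -, -, -, 109, 142, 435, 21, -]
Lookup 109: h=7, h2=10, probe 7,6 → found at 6.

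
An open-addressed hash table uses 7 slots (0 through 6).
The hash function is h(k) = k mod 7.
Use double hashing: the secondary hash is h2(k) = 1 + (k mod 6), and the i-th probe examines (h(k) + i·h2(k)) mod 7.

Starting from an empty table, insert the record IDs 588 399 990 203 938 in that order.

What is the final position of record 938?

2

588: h=0 => slot 0
399: h=0, h2=4, probe 0,4 => slot 4
990: h=3 => slot 3
203: h=0, h2=6, probe 0,6 => slot 6
938: h=0, h2=3, probe 0,3,6,2 => slot 2
Table: [588, ., 938, 990, 399, ., 203]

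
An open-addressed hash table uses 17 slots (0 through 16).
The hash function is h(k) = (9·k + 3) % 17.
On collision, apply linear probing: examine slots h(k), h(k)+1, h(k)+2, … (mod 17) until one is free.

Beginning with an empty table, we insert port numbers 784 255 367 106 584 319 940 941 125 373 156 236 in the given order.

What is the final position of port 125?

9

784 hashes to 4; slot 4 is free → place at 4.
255 hashes to 3; slot 3 is free → place at 3.
367 hashes to 8; slot 8 is free → place at 8.
106 hashes to 5; slot 5 is free → place at 5.
584 hashes to 6; slot 6 is free → place at 6.
319 hashes to 1; slot 1 is free → place at 1.
940 hashes to 14; slot 14 is free → place at 14.
941 hashes to 6; 6 taken → place at 7.
125 hashes to 6; 6,7,8 taken → place at 9.
373 hashes to 11; slot 11 is free → place at 11.
156 hashes to 13; slot 13 is free → place at 13.
236 hashes to 2; slot 2 is free → place at 2.
Table: [_, 319, 236, 255, 784, 106, 584, 941, 367, 125, _, 373, _, 156, 940, _, _]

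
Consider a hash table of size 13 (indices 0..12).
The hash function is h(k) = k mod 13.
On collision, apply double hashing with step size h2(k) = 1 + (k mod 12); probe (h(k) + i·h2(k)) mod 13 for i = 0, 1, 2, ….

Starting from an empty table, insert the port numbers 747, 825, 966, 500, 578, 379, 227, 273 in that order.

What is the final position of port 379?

747: h=6 => slot 6
825: h=6, h2=10, probe 6,3 => slot 3
966: h=4 => slot 4
500: h=6, h2=9, probe 6,2 => slot 2
578: h=6, h2=3, probe 6,9 => slot 9
379: h=2, h2=8, probe 2,10 => slot 10
227: h=6, h2=12, probe 6,5 => slot 5
273: h=0 => slot 0
Table: [273, ., 500, 825, 966, 227, 747, ., ., 578, 379, ., .]

10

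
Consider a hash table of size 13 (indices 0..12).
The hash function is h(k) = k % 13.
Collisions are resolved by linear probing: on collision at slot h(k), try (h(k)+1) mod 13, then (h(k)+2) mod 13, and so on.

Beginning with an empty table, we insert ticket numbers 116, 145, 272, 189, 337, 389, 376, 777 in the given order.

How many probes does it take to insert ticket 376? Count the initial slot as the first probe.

116: h=12 -> slot 12
145: h=2 -> slot 2
272: h=12, probe 12,0 -> slot 0
189: h=7 -> slot 7
337: h=12, probe 12,0,1 -> slot 1
389: h=12, probe 12,0,1,2,3 -> slot 3
376: h=12, probe 12,0,1,2,3,4 -> slot 4
777: h=10 -> slot 10
Table: [272, 337, 145, 389, 376, ∅, ∅, 189, ∅, ∅, 777, ∅, 116]

6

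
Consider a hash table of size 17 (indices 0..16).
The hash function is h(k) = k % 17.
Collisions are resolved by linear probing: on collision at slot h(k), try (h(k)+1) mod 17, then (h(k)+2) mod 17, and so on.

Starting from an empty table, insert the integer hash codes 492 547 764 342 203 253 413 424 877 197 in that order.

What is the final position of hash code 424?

4

492: h=16 → slot 16
547: h=3 → slot 3
764: h=16, probe 16,0 → slot 0
342: h=2 → slot 2
203: h=16, probe 16,0,1 → slot 1
253: h=15 → slot 15
413: h=5 → slot 5
424: h=16, probe 16,0,1,2,3,4 → slot 4
877: h=10 → slot 10
197: h=10, probe 10,11 → slot 11
Table: [764, 203, 342, 547, 424, 413, —, —, —, —, 877, 197, —, —, —, 253, 492]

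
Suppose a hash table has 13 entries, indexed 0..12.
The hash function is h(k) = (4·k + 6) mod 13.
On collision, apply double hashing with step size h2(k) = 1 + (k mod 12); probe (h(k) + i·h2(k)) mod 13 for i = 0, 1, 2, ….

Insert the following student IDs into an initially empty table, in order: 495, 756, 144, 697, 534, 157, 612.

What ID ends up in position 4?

534

495: h=10 -> slot 10
756: h=1 -> slot 1
144: h=10, h2=1, probe 10,11 -> slot 11
697: h=12 -> slot 12
534: h=10, h2=7, probe 10,4 -> slot 4
157: h=10, h2=2, probe 10,12,1,3 -> slot 3
612: h=10, h2=1, probe 10,11,12,0 -> slot 0
Table: [612, 756, —, 157, 534, —, —, —, —, —, 495, 144, 697]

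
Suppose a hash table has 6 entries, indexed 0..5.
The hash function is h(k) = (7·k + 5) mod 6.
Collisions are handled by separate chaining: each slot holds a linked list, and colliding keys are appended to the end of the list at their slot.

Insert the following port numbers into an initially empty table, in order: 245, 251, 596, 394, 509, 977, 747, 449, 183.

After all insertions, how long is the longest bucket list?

Insert 245: h=4, bucket 4 empty -> new chain.
Insert 251: h=4, bucket 4 nonempty -> append to chain.
Insert 596: h=1, bucket 1 empty -> new chain.
Insert 394: h=3, bucket 3 empty -> new chain.
Insert 509: h=4, bucket 4 nonempty -> append to chain.
Insert 977: h=4, bucket 4 nonempty -> append to chain.
Insert 747: h=2, bucket 2 empty -> new chain.
Insert 449: h=4, bucket 4 nonempty -> append to chain.
Insert 183: h=2, bucket 2 nonempty -> append to chain.
Final buckets:
0: .
1: 596
2: 747 -> 183
3: 394
4: 245 -> 251 -> 509 -> 977 -> 449
5: .

5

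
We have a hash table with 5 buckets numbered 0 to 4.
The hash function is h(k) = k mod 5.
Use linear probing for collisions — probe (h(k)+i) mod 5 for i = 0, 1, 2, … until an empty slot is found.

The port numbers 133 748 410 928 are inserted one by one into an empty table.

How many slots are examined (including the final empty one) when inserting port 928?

4

Insert 133: h=3, slot 3 empty → index 3.
Insert 748: h=3, slot 3 occupied → index 4.
Insert 410: h=0, slot 0 empty → index 0.
Insert 928: h=3, slots 3,4,0 occupied → index 1.
Table: [410, 928, ., 133, 748]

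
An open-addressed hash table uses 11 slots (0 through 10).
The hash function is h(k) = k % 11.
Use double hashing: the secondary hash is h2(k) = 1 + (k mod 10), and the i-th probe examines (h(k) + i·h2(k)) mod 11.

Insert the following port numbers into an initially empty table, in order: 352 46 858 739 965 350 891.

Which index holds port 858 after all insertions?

352 hashes to 0; slot 0 is free → place at 0.
46 hashes to 2; slot 2 is free → place at 2.
858 hashes to 0, h2=9; 0 taken → place at 9.
739 hashes to 2, h2=10; 2 taken → place at 1.
965 hashes to 8; slot 8 is free → place at 8.
350 hashes to 9, h2=1; 9 taken → place at 10.
891 hashes to 0, h2=2; 0,2 taken → place at 4.
Table: [352, 739, 46, —, 891, —, —, —, 965, 858, 350]

9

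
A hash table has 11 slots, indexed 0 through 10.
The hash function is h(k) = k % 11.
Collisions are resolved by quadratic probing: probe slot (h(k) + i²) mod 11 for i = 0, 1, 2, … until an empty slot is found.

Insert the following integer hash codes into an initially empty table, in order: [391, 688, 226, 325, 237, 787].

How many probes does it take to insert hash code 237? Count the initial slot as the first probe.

Insert 391: h=6, slot 6 empty => index 6.
Insert 688: h=6, slot 6 occupied => index 7.
Insert 226: h=6, slots 6,7 occupied => index 10.
Insert 325: h=6, slots 6,7,10 occupied => index 4.
Insert 237: h=6, slots 6,7,10,4 occupied => index 0.
Insert 787: h=6, slots 6,7,10,4,0 occupied => index 9.
Table: [237, -, -, -, 325, -, 391, 688, -, 787, 226]

5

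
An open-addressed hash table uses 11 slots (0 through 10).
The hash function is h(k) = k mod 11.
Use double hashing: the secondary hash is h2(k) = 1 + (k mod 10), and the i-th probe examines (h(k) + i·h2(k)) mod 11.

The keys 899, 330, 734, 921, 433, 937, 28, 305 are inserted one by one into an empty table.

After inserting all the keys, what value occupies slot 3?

305

Insert 899: h=8, slot 8 empty -> index 8.
Insert 330: h=0, slot 0 empty -> index 0.
Insert 734: h=8, h2=5, slot 8 occupied -> index 2.
Insert 921: h=8, h2=2, slot 8 occupied -> index 10.
Insert 433: h=4, slot 4 empty -> index 4.
Insert 937: h=2, h2=8, slots 2,10 occupied -> index 7.
Insert 28: h=6, slot 6 empty -> index 6.
Insert 305: h=8, h2=6, slot 8 occupied -> index 3.
Table: [330, -, 734, 305, 433, -, 28, 937, 899, -, 921]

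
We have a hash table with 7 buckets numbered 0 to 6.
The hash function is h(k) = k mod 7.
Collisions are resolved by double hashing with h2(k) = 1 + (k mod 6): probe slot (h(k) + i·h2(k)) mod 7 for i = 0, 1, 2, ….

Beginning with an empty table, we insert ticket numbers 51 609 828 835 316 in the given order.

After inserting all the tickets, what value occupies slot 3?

828

51: h=2 -> slot 2
609: h=0 -> slot 0
828: h=2, h2=1, probe 2,3 -> slot 3
835: h=2, h2=2, probe 2,4 -> slot 4
316: h=1 -> slot 1
Table: [609, 316, 51, 828, 835, ., .]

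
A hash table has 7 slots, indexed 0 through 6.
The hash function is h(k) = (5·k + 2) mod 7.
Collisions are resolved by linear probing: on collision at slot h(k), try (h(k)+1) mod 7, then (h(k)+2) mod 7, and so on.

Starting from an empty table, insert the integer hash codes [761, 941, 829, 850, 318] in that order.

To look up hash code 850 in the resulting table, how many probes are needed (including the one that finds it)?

761 hashes to 6; slot 6 is free => place at 6.
941 hashes to 3; slot 3 is free => place at 3.
829 hashes to 3; 3 taken => place at 4.
850 hashes to 3; 3,4 taken => place at 5.
318 hashes to 3; 3,4,5,6 taken => place at 0.
Table: [318, ∅, ∅, 941, 829, 850, 761]
Lookup 850: h=3, probe 3,4,5 → found at 5.

3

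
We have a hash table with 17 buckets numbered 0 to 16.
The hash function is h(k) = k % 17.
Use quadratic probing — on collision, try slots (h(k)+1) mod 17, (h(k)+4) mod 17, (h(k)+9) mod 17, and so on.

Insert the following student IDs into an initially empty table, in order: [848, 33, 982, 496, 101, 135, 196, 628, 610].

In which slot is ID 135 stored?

848: h=15 => slot 15
33: h=16 => slot 16
982: h=13 => slot 13
496: h=3 => slot 3
101: h=16, probe 16,0 => slot 0
135: h=16, probe 16,0,3,8 => slot 8
196: h=9 => slot 9
628: h=16, probe 16,0,3,8,15,7 => slot 7
610: h=15, probe 15,16,2 => slot 2
Table: [101, _, 610, 496, _, _, _, 628, 135, 196, _, _, _, 982, _, 848, 33]

8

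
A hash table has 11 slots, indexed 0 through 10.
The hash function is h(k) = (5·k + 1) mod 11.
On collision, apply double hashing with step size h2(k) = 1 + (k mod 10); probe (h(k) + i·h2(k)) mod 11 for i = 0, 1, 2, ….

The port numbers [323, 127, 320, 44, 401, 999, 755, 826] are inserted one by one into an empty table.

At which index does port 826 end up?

323 hashes to 10; slot 10 is free => place at 10.
127 hashes to 9; slot 9 is free => place at 9.
320 hashes to 6; slot 6 is free => place at 6.
44 hashes to 1; slot 1 is free => place at 1.
401 hashes to 4; slot 4 is free => place at 4.
999 hashes to 2; slot 2 is free => place at 2.
755 hashes to 3; slot 3 is free => place at 3.
826 hashes to 6, h2=7; 6,2,9 taken => place at 5.
Table: [∅, 44, 999, 755, 401, 826, 320, ∅, ∅, 127, 323]

5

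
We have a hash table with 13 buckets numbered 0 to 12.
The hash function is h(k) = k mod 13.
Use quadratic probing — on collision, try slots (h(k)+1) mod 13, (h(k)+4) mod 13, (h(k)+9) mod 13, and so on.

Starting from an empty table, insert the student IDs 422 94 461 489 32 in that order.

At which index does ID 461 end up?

Insert 422: h=6, slot 6 empty => index 6.
Insert 94: h=3, slot 3 empty => index 3.
Insert 461: h=6, slot 6 occupied => index 7.
Insert 489: h=8, slot 8 empty => index 8.
Insert 32: h=6, slots 6,7 occupied => index 10.
Table: [_, _, _, 94, _, _, 422, 461, 489, _, 32, _, _]

7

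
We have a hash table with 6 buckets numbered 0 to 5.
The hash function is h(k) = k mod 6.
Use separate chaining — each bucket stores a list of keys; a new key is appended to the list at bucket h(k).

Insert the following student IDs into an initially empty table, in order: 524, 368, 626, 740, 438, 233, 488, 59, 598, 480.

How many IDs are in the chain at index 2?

Insert 524: h=2, bucket 2 empty → new chain.
Insert 368: h=2, bucket 2 nonempty → append to chain.
Insert 626: h=2, bucket 2 nonempty → append to chain.
Insert 740: h=2, bucket 2 nonempty → append to chain.
Insert 438: h=0, bucket 0 empty → new chain.
Insert 233: h=5, bucket 5 empty → new chain.
Insert 488: h=2, bucket 2 nonempty → append to chain.
Insert 59: h=5, bucket 5 nonempty → append to chain.
Insert 598: h=4, bucket 4 empty → new chain.
Insert 480: h=0, bucket 0 nonempty → append to chain.
Final buckets:
0: 438 -> 480
1: .
2: 524 -> 368 -> 626 -> 740 -> 488
3: .
4: 598
5: 233 -> 59

5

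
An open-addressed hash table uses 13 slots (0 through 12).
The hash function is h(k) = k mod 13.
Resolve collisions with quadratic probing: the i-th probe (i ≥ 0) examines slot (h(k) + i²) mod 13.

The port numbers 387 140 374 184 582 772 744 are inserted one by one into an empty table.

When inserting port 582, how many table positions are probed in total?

4

387: h=10 => slot 10
140: h=10, probe 10,11 => slot 11
374: h=10, probe 10,11,1 => slot 1
184: h=2 => slot 2
582: h=10, probe 10,11,1,6 => slot 6
772: h=5 => slot 5
744: h=3 => slot 3
Table: [., 374, 184, 744, ., 772, 582, ., ., ., 387, 140, .]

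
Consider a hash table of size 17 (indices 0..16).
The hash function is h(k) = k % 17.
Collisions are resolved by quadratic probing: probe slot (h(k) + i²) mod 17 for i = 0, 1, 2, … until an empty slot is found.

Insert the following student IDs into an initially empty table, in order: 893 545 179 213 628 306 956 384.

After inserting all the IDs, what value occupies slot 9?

893 hashes to 9; slot 9 is free => place at 9.
545 hashes to 1; slot 1 is free => place at 1.
179 hashes to 9; 9 taken => place at 10.
213 hashes to 9; 9,10 taken => place at 13.
628 hashes to 16; slot 16 is free => place at 16.
306 hashes to 0; slot 0 is free => place at 0.
956 hashes to 4; slot 4 is free => place at 4.
384 hashes to 10; 10 taken => place at 11.
Table: [306, 545, —, —, 956, —, —, —, —, 893, 179, 384, —, 213, —, —, 628]

893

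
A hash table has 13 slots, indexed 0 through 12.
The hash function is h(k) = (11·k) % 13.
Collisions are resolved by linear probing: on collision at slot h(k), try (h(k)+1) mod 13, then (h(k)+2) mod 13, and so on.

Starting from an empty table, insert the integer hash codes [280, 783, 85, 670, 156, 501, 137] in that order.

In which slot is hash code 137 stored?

Insert 280: h=12, slot 12 empty -> index 12.
Insert 783: h=7, slot 7 empty -> index 7.
Insert 85: h=12, slot 12 occupied -> index 0.
Insert 670: h=12, slots 12,0 occupied -> index 1.
Insert 156: h=0, slots 0,1 occupied -> index 2.
Insert 501: h=12, slots 12,0,1,2 occupied -> index 3.
Insert 137: h=12, slots 12,0,1,2,3 occupied -> index 4.
Table: [85, 670, 156, 501, 137, -, -, 783, -, -, -, -, 280]

4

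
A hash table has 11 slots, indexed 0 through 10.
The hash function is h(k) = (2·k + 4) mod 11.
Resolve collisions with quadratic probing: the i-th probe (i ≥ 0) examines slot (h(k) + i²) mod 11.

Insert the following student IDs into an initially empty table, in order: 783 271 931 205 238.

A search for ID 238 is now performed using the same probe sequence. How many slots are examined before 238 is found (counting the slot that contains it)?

783: h=8 -> slot 8
271: h=7 -> slot 7
931: h=7, probe 7,8,0 -> slot 0
205: h=7, probe 7,8,0,5 -> slot 5
238: h=7, probe 7,8,0,5,1 -> slot 1
Table: [931, 238, ., ., ., 205, ., 271, 783, ., .]
Lookup 238: h=7, probe 7,8,0,5,1 → found at 1.

5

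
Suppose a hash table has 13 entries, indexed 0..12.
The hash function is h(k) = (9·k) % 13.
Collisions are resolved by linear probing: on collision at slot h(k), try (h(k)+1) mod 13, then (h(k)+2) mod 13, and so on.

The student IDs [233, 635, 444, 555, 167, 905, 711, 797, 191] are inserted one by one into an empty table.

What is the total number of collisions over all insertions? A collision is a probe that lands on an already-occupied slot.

12

Insert 233: h=4, slot 4 empty → index 4.
Insert 635: h=8, slot 8 empty → index 8.
Insert 444: h=5, slot 5 empty → index 5.
Insert 555: h=3, slot 3 empty → index 3.
Insert 167: h=8, slot 8 occupied → index 9.
Insert 905: h=7, slot 7 empty → index 7.
Insert 711: h=3, slots 3,4,5 occupied → index 6.
Insert 797: h=10, slot 10 empty → index 10.
Insert 191: h=3, slots 3,4,5,6,7,8,9,10 occupied → index 11.
Table: [—, —, —, 555, 233, 444, 711, 905, 635, 167, 797, 191, —]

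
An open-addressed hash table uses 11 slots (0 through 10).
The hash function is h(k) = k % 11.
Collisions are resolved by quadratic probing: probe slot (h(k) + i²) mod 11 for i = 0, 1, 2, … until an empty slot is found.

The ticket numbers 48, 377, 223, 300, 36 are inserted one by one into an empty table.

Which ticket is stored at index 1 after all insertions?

300

Insert 48: h=4, slot 4 empty -> index 4.
Insert 377: h=3, slot 3 empty -> index 3.
Insert 223: h=3, slots 3,4 occupied -> index 7.
Insert 300: h=3, slots 3,4,7 occupied -> index 1.
Insert 36: h=3, slots 3,4,7,1 occupied -> index 8.
Table: [—, 300, —, 377, 48, —, —, 223, 36, —, —]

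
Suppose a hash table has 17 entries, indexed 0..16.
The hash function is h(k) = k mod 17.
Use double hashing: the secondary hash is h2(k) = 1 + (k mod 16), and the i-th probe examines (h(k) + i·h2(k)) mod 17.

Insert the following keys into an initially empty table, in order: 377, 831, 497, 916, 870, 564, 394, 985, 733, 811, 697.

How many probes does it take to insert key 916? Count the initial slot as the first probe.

377: h=3 => slot 3
831: h=15 => slot 15
497: h=4 => slot 4
916: h=15, h2=5, probe 15,3,8 => slot 8
870: h=3, h2=7, probe 3,10 => slot 10
564: h=3, h2=5, probe 3,8,13 => slot 13
394: h=3, h2=11, probe 3,14 => slot 14
985: h=16 => slot 16
733: h=2 => slot 2
811: h=12 => slot 12
697: h=0 => slot 0
Table: [697, ∅, 733, 377, 497, ∅, ∅, ∅, 916, ∅, 870, ∅, 811, 564, 394, 831, 985]

3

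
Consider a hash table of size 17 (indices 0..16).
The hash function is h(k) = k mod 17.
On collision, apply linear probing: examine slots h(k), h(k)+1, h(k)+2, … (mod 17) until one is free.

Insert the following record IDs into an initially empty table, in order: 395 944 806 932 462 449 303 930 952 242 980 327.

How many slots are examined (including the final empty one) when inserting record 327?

395 hashes to 4; slot 4 is free => place at 4.
944 hashes to 9; slot 9 is free => place at 9.
806 hashes to 7; slot 7 is free => place at 7.
932 hashes to 14; slot 14 is free => place at 14.
462 hashes to 3; slot 3 is free => place at 3.
449 hashes to 7; 7 taken => place at 8.
303 hashes to 14; 14 taken => place at 15.
930 hashes to 12; slot 12 is free => place at 12.
952 hashes to 0; slot 0 is free => place at 0.
242 hashes to 4; 4 taken => place at 5.
980 hashes to 11; slot 11 is free => place at 11.
327 hashes to 4; 4,5 taken => place at 6.
Table: [952, _, _, 462, 395, 242, 327, 806, 449, 944, _, 980, 930, _, 932, 303, _]

3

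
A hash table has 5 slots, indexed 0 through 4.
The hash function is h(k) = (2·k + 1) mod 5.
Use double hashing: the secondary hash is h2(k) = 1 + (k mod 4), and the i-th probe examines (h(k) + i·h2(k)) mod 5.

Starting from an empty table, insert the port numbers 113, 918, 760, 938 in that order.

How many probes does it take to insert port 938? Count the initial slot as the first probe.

3

113: h=2 -> slot 2
918: h=2, h2=3, probe 2,0 -> slot 0
760: h=1 -> slot 1
938: h=2, h2=3, probe 2,0,3 -> slot 3
Table: [918, 760, 113, 938, —]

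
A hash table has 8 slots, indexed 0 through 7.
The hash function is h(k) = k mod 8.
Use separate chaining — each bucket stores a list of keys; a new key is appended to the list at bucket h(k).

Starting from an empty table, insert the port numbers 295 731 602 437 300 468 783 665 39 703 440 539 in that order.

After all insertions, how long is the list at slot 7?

4

295 → bucket 7
731 → bucket 3
602 → bucket 2
437 → bucket 5
300 → bucket 4
468 → bucket 4 (collision)
783 → bucket 7 (collision)
665 → bucket 1
39 → bucket 7 (collision)
703 → bucket 7 (collision)
440 → bucket 0
539 → bucket 3 (collision)
Final buckets:
0: 440
1: 665
2: 602
3: 731 -> 539
4: 300 -> 468
5: 437
6: _
7: 295 -> 783 -> 39 -> 703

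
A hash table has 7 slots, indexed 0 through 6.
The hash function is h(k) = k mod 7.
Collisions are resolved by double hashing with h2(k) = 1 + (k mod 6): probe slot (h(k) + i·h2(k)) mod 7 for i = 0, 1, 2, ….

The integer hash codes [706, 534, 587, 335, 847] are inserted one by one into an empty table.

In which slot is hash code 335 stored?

4

706: h=6 → slot 6
534: h=2 → slot 2
587: h=6, h2=6, probe 6,5 → slot 5
335: h=6, h2=6, probe 6,5,4 → slot 4
847: h=0 → slot 0
Table: [847, ., 534, ., 335, 587, 706]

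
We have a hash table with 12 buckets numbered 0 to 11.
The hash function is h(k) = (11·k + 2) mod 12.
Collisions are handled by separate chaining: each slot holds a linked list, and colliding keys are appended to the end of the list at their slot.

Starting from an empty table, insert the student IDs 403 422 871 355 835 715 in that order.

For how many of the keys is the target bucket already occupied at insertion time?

403 -> bucket 7
422 -> bucket 0
871 -> bucket 7 (collision)
355 -> bucket 7 (collision)
835 -> bucket 7 (collision)
715 -> bucket 7 (collision)
Final buckets:
0: 422
1: -
2: -
3: -
4: -
5: -
6: -
7: 403 -> 871 -> 355 -> 835 -> 715
8: -
9: -
10: -
11: -

4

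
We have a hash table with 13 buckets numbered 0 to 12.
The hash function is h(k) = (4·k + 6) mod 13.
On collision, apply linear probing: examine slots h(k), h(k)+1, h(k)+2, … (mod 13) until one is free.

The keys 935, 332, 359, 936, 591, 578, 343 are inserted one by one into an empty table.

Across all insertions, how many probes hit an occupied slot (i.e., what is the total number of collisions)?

1

935: h=2 -> slot 2
332: h=8 -> slot 8
359: h=12 -> slot 12
936: h=6 -> slot 6
591: h=4 -> slot 4
578: h=4, probe 4,5 -> slot 5
343: h=0 -> slot 0
Table: [343, ., 935, ., 591, 578, 936, ., 332, ., ., ., 359]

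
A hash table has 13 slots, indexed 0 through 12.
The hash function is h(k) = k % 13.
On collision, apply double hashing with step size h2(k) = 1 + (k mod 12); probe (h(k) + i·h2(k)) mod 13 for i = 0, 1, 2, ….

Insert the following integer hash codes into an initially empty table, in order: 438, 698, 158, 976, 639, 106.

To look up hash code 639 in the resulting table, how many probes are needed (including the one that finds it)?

2

438: h=9 -> slot 9
698: h=9, h2=3, probe 9,12 -> slot 12
158: h=2 -> slot 2
976: h=1 -> slot 1
639: h=2, h2=4, probe 2,6 -> slot 6
106: h=2, h2=11, probe 2,0 -> slot 0
Table: [106, 976, 158, ., ., ., 639, ., ., 438, ., ., 698]
Lookup 639: h=2, h2=4, probe 2,6 → found at 6.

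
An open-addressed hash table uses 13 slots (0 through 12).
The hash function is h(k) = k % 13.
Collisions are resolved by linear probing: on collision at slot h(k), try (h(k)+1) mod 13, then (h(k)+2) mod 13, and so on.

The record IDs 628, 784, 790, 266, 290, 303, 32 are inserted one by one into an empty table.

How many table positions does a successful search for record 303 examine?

5

Insert 628: h=4, slot 4 empty => index 4.
Insert 784: h=4, slot 4 occupied => index 5.
Insert 790: h=10, slot 10 empty => index 10.
Insert 266: h=6, slot 6 empty => index 6.
Insert 290: h=4, slots 4,5,6 occupied => index 7.
Insert 303: h=4, slots 4,5,6,7 occupied => index 8.
Insert 32: h=6, slots 6,7,8 occupied => index 9.
Table: [-, -, -, -, 628, 784, 266, 290, 303, 32, 790, -, -]
Lookup 303: h=4, probe 4,5,6,7,8 → found at 8.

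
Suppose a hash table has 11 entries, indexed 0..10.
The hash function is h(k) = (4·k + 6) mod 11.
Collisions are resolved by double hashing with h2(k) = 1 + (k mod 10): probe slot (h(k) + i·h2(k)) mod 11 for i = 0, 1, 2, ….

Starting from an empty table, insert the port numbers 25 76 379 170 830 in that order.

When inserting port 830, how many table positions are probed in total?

25: h=7 => slot 7
76: h=2 => slot 2
379: h=4 => slot 4
170: h=4, h2=1, probe 4,5 => slot 5
830: h=4, h2=1, probe 4,5,6 => slot 6
Table: [∅, ∅, 76, ∅, 379, 170, 830, 25, ∅, ∅, ∅]

3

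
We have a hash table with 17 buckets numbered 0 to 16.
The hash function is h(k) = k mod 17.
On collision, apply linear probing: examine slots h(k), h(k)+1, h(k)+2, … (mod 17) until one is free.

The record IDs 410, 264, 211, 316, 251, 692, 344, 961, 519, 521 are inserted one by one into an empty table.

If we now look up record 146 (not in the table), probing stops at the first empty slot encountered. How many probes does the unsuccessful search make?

7

410 hashes to 2; slot 2 is free => place at 2.
264 hashes to 9; slot 9 is free => place at 9.
211 hashes to 7; slot 7 is free => place at 7.
316 hashes to 10; slot 10 is free => place at 10.
251 hashes to 13; slot 13 is free => place at 13.
692 hashes to 12; slot 12 is free => place at 12.
344 hashes to 4; slot 4 is free => place at 4.
961 hashes to 9; 9,10 taken => place at 11.
519 hashes to 9; 9,10,11,12,13 taken => place at 14.
521 hashes to 11; 11,12,13,14 taken => place at 15.
Table: [., ., 410, ., 344, ., ., 211, ., 264, 316, 961, 692, 251, 519, 521, .]
Lookup 146: h=10, probe 10,11,12,13,14,15,16 → slot 16 empty, not found.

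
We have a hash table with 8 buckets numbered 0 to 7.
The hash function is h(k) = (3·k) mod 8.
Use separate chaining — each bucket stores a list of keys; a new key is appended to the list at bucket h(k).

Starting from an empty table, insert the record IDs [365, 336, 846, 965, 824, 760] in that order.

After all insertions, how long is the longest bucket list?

3

Insert 365: h=7, bucket 7 empty → new chain.
Insert 336: h=0, bucket 0 empty → new chain.
Insert 846: h=2, bucket 2 empty → new chain.
Insert 965: h=7, bucket 7 nonempty → append to chain.
Insert 824: h=0, bucket 0 nonempty → append to chain.
Insert 760: h=0, bucket 0 nonempty → append to chain.
Final buckets:
0: 336 -> 824 -> 760
1: .
2: 846
3: .
4: .
5: .
6: .
7: 365 -> 965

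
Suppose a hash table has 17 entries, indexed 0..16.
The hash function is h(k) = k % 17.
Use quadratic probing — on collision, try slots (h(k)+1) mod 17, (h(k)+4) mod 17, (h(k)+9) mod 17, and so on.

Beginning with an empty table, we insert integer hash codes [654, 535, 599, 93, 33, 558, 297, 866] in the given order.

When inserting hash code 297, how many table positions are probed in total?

4

654: h=8 -> slot 8
535: h=8, probe 8,9 -> slot 9
599: h=4 -> slot 4
93: h=8, probe 8,9,12 -> slot 12
33: h=16 -> slot 16
558: h=14 -> slot 14
297: h=8, probe 8,9,12,0 -> slot 0
866: h=16, probe 16,0,3 -> slot 3
Table: [297, _, _, 866, 599, _, _, _, 654, 535, _, _, 93, _, 558, _, 33]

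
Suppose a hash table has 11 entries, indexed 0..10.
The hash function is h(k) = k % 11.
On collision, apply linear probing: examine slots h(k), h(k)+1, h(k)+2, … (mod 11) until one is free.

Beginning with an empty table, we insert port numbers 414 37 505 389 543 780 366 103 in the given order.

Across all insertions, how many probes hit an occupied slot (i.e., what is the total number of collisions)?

Insert 414: h=7, slot 7 empty => index 7.
Insert 37: h=4, slot 4 empty => index 4.
Insert 505: h=10, slot 10 empty => index 10.
Insert 389: h=4, slot 4 occupied => index 5.
Insert 543: h=4, slots 4,5 occupied => index 6.
Insert 780: h=10, slot 10 occupied => index 0.
Insert 366: h=3, slot 3 empty => index 3.
Insert 103: h=4, slots 4,5,6,7 occupied => index 8.
Table: [780, -, -, 366, 37, 389, 543, 414, 103, -, 505]

8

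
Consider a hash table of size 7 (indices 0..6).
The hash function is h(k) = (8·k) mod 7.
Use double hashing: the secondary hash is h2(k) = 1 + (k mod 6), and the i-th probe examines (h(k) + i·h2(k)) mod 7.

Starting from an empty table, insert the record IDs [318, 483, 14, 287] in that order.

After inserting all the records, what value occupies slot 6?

318 hashes to 3; slot 3 is free -> place at 3.
483 hashes to 0; slot 0 is free -> place at 0.
14 hashes to 0, h2=3; 0,3 taken -> place at 6.
287 hashes to 0, h2=6; 0,6 taken -> place at 5.
Table: [483, ∅, ∅, 318, ∅, 287, 14]

14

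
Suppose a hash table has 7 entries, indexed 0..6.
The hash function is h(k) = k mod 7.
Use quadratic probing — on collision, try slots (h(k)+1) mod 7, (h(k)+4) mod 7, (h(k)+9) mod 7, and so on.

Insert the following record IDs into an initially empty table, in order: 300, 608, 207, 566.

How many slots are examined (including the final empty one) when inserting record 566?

3

Insert 300: h=6, slot 6 empty => index 6.
Insert 608: h=6, slot 6 occupied => index 0.
Insert 207: h=4, slot 4 empty => index 4.
Insert 566: h=6, slots 6,0 occupied => index 3.
Table: [608, —, —, 566, 207, —, 300]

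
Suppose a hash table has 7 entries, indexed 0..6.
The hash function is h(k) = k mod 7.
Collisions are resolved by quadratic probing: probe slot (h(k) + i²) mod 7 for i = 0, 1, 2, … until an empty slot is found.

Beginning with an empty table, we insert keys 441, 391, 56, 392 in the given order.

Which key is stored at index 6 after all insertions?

391

Insert 441: h=0, slot 0 empty → index 0.
Insert 391: h=6, slot 6 empty → index 6.
Insert 56: h=0, slot 0 occupied → index 1.
Insert 392: h=0, slots 0,1 occupied → index 4.
Table: [441, 56, ., ., 392, ., 391]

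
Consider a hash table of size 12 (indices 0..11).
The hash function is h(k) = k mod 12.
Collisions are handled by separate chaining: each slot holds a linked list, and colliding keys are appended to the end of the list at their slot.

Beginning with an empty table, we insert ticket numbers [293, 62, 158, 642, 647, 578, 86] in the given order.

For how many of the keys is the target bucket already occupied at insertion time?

3

Insert 293: h=5, bucket 5 empty → new chain.
Insert 62: h=2, bucket 2 empty → new chain.
Insert 158: h=2, bucket 2 nonempty → append to chain.
Insert 642: h=6, bucket 6 empty → new chain.
Insert 647: h=11, bucket 11 empty → new chain.
Insert 578: h=2, bucket 2 nonempty → append to chain.
Insert 86: h=2, bucket 2 nonempty → append to chain.
Final buckets:
0: -
1: -
2: 62 -> 158 -> 578 -> 86
3: -
4: -
5: 293
6: 642
7: -
8: -
9: -
10: -
11: 647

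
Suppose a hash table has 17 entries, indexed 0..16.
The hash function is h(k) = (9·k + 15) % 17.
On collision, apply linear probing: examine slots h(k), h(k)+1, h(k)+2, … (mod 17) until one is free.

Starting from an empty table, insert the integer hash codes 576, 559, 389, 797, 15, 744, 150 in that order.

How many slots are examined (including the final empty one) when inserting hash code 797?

4

576: h=14 => slot 14
559: h=14, probe 14,15 => slot 15
389: h=14, probe 14,15,16 => slot 16
797: h=14, probe 14,15,16,0 => slot 0
15: h=14, probe 14,15,16,0,1 => slot 1
744: h=13 => slot 13
150: h=5 => slot 5
Table: [797, 15, —, —, —, 150, —, —, —, —, —, —, —, 744, 576, 559, 389]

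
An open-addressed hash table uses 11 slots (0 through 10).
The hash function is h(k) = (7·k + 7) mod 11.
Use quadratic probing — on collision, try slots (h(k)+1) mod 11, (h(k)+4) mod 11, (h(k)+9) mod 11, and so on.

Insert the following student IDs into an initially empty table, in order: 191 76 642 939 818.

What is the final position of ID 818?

7

Insert 191: h=2, slot 2 empty → index 2.
Insert 76: h=0, slot 0 empty → index 0.
Insert 642: h=2, slot 2 occupied → index 3.
Insert 939: h=2, slots 2,3 occupied → index 6.
Insert 818: h=2, slots 2,3,6,0 occupied → index 7.
Table: [76, —, 191, 642, —, —, 939, 818, —, —, —]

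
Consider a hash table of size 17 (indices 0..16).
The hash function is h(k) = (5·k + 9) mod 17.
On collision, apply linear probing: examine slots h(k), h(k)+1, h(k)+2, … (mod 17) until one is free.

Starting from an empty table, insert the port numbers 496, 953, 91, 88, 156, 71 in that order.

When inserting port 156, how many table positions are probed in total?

Insert 496: h=7, slot 7 empty → index 7.
Insert 953: h=14, slot 14 empty → index 14.
Insert 91: h=5, slot 5 empty → index 5.
Insert 88: h=7, slot 7 occupied → index 8.
Insert 156: h=7, slots 7,8 occupied → index 9.
Insert 71: h=7, slots 7,8,9 occupied → index 10.
Table: [∅, ∅, ∅, ∅, ∅, 91, ∅, 496, 88, 156, 71, ∅, ∅, ∅, 953, ∅, ∅]

3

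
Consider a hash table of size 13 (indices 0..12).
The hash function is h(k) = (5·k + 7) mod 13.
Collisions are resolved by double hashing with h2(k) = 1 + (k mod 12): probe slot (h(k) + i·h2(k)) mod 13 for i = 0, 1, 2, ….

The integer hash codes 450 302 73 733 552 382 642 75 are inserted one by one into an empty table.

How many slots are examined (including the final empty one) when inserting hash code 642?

2

Insert 450: h=8, slot 8 empty -> index 8.
Insert 302: h=9, slot 9 empty -> index 9.
Insert 73: h=8, h2=2, slot 8 occupied -> index 10.
Insert 733: h=6, slot 6 empty -> index 6.
Insert 552: h=11, slot 11 empty -> index 11.
Insert 382: h=6, h2=11, slot 6 occupied -> index 4.
Insert 642: h=6, h2=7, slot 6 occupied -> index 0.
Insert 75: h=5, slot 5 empty -> index 5.
Table: [642, -, -, -, 382, 75, 733, -, 450, 302, 73, 552, -]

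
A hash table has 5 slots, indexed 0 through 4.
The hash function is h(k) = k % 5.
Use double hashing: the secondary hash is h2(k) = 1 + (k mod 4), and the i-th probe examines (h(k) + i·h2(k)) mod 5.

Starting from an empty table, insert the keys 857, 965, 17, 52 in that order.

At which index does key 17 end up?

4

857 hashes to 2; slot 2 is free => place at 2.
965 hashes to 0; slot 0 is free => place at 0.
17 hashes to 2, h2=2; 2 taken => place at 4.
52 hashes to 2, h2=1; 2 taken => place at 3.
Table: [965, ∅, 857, 52, 17]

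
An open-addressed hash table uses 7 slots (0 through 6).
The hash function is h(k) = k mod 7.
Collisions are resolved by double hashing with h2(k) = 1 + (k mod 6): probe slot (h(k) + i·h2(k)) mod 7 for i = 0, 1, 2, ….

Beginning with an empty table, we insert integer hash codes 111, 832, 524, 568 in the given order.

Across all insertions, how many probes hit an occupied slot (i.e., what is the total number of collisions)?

2

111 hashes to 6; slot 6 is free => place at 6.
832 hashes to 6, h2=5; 6 taken => place at 4.
524 hashes to 6, h2=3; 6 taken => place at 2.
568 hashes to 1; slot 1 is free => place at 1.
Table: [-, 568, 524, -, 832, -, 111]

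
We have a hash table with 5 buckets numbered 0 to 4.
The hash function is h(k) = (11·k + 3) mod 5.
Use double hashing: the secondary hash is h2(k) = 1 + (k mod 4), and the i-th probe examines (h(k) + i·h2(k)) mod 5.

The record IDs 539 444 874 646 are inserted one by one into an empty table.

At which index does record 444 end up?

Insert 539: h=2, slot 2 empty -> index 2.
Insert 444: h=2, h2=1, slot 2 occupied -> index 3.
Insert 874: h=2, h2=3, slot 2 occupied -> index 0.
Insert 646: h=4, slot 4 empty -> index 4.
Table: [874, -, 539, 444, 646]

3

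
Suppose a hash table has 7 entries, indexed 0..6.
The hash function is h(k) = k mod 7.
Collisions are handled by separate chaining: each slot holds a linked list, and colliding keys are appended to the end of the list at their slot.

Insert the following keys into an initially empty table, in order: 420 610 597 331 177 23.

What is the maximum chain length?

420 → bucket 0
610 → bucket 1
597 → bucket 2
331 → bucket 2 (collision)
177 → bucket 2 (collision)
23 → bucket 2 (collision)
Final buckets:
0: 420
1: 610
2: 597 -> 331 -> 177 -> 23
3: -
4: -
5: -
6: -

4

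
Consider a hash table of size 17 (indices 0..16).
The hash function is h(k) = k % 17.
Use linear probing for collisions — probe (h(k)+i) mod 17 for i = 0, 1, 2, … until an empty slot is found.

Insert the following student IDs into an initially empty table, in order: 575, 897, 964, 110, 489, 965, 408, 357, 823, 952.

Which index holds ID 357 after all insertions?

575 hashes to 14; slot 14 is free → place at 14.
897 hashes to 13; slot 13 is free → place at 13.
964 hashes to 12; slot 12 is free → place at 12.
110 hashes to 8; slot 8 is free → place at 8.
489 hashes to 13; 13,14 taken → place at 15.
965 hashes to 13; 13,14,15 taken → place at 16.
408 hashes to 0; slot 0 is free → place at 0.
357 hashes to 0; 0 taken → place at 1.
823 hashes to 7; slot 7 is free → place at 7.
952 hashes to 0; 0,1 taken → place at 2.
Table: [408, 357, 952, ., ., ., ., 823, 110, ., ., ., 964, 897, 575, 489, 965]

1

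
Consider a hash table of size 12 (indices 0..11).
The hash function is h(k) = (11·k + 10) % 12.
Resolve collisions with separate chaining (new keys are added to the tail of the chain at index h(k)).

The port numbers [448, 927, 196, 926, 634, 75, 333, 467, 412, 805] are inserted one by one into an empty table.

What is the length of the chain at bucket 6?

3

448 → bucket 6
927 → bucket 7
196 → bucket 6 (collision)
926 → bucket 8
634 → bucket 0
75 → bucket 7 (collision)
333 → bucket 1
467 → bucket 11
412 → bucket 6 (collision)
805 → bucket 9
Final buckets:
0: 634
1: 333
2: _
3: _
4: _
5: _
6: 448 -> 196 -> 412
7: 927 -> 75
8: 926
9: 805
10: _
11: 467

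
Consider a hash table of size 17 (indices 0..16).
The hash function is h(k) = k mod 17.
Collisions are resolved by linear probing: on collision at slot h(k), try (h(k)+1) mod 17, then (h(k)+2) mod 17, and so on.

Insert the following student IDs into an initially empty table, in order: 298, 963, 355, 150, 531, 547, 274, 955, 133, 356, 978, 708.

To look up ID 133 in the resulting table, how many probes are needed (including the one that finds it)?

3

298 hashes to 9; slot 9 is free => place at 9.
963 hashes to 11; slot 11 is free => place at 11.
355 hashes to 15; slot 15 is free => place at 15.
150 hashes to 14; slot 14 is free => place at 14.
531 hashes to 4; slot 4 is free => place at 4.
547 hashes to 3; slot 3 is free => place at 3.
274 hashes to 2; slot 2 is free => place at 2.
955 hashes to 3; 3,4 taken => place at 5.
133 hashes to 14; 14,15 taken => place at 16.
356 hashes to 16; 16 taken => place at 0.
978 hashes to 9; 9 taken => place at 10.
708 hashes to 11; 11 taken => place at 12.
Table: [356, ., 274, 547, 531, 955, ., ., ., 298, 978, 963, 708, ., 150, 355, 133]
Lookup 133: h=14, probe 14,15,16 → found at 16.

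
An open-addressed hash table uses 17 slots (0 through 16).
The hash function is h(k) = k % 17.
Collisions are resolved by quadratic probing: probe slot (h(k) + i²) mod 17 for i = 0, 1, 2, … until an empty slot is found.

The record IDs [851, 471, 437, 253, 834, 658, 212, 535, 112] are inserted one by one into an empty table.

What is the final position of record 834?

Insert 851: h=1, slot 1 empty → index 1.
Insert 471: h=12, slot 12 empty → index 12.
Insert 437: h=12, slot 12 occupied → index 13.
Insert 253: h=15, slot 15 empty → index 15.
Insert 834: h=1, slot 1 occupied → index 2.
Insert 658: h=12, slots 12,13 occupied → index 16.
Insert 212: h=8, slot 8 empty → index 8.
Insert 535: h=8, slot 8 occupied → index 9.
Insert 112: h=10, slot 10 empty → index 10.
Table: [., 851, 834, ., ., ., ., ., 212, 535, 112, ., 471, 437, ., 253, 658]

2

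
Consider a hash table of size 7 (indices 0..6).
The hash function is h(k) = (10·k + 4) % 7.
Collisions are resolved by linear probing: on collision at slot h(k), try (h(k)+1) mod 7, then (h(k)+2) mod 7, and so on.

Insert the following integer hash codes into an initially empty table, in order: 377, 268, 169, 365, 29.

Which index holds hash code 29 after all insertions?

4

377 hashes to 1; slot 1 is free -> place at 1.
268 hashes to 3; slot 3 is free -> place at 3.
169 hashes to 0; slot 0 is free -> place at 0.
365 hashes to 0; 0,1 taken -> place at 2.
29 hashes to 0; 0,1,2,3 taken -> place at 4.
Table: [169, 377, 365, 268, 29, -, -]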